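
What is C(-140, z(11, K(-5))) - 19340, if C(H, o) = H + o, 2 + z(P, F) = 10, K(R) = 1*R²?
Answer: -19472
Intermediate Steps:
K(R) = R²
z(P, F) = 8 (z(P, F) = -2 + 10 = 8)
C(-140, z(11, K(-5))) - 19340 = (-140 + 8) - 19340 = -132 - 19340 = -19472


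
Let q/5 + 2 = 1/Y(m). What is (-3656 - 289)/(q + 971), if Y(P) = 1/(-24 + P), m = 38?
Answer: -3945/1031 ≈ -3.8264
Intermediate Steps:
q = 60 (q = -10 + 5/(1/(-24 + 38)) = -10 + 5/(1/14) = -10 + 5*14 = -10 + 70 = 60)
(-3656 - 289)/(q + 971) = (-3656 - 289)/(60 + 971) = -3945/1031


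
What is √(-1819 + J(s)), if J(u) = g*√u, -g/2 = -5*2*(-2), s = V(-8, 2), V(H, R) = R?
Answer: √(-1819 - 40*√2) ≈ 43.308*I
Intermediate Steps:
s = 2
g = -40 (g = -2*(-5*2)*(-2) = -(-20)*(-2) = -2*20 = -40)
J(u) = -40*√u
√(-1819 + J(s)) = √(-1819 - 40*√2)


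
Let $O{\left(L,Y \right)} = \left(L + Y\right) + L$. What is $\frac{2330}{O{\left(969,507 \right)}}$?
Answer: $\frac{466}{489} \approx 0.95296$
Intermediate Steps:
$O{\left(L,Y \right)} = Y + 2 L$
$\frac{2330}{O{\left(969,507 \right)}} = \frac{2330}{507 + 2 \cdot 969} = \frac{2330}{507 + 1938} = \frac{2330}{2445} = 2330 \cdot \frac{1}{2445} = \frac{466}{489}$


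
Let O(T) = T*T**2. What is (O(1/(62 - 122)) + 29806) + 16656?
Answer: 10035791999/216000 ≈ 46462.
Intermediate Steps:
O(T) = T**3
(O(1/(62 - 122)) + 29806) + 16656 = ((1/(62 - 122))**3 + 29806) + 16656 = ((1/(-60))**3 + 29806) + 16656 = ((-1/60)**3 + 29806) + 16656 = (-1/216000 + 29806) + 16656 = 6438095999/216000 + 16656 = 10035791999/216000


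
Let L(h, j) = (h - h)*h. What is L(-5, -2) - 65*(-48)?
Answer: 3120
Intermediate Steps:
L(h, j) = 0 (L(h, j) = 0*h = 0)
L(-5, -2) - 65*(-48) = 0 - 65*(-48) = 0 + 3120 = 3120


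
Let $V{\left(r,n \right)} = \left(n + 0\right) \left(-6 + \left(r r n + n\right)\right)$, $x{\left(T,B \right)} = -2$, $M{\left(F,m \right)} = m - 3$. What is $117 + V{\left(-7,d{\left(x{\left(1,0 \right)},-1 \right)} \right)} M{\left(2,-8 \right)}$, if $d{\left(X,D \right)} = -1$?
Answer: $-499$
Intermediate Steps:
$M{\left(F,m \right)} = -3 + m$
$V{\left(r,n \right)} = n \left(-6 + n + n r^{2}\right)$ ($V{\left(r,n \right)} = n \left(-6 + \left(r^{2} n + n\right)\right) = n \left(-6 + \left(n r^{2} + n\right)\right) = n \left(-6 + \left(n + n r^{2}\right)\right) = n \left(-6 + n + n r^{2}\right)$)
$117 + V{\left(-7,d{\left(x{\left(1,0 \right)},-1 \right)} \right)} M{\left(2,-8 \right)} = 117 + - (-6 - 1 - \left(-7\right)^{2}) \left(-3 - 8\right) = 117 + - (-6 - 1 - 49) \left(-11\right) = 117 + \left(-1\right) \left(-56\right) \left(-11\right) = 117 + 56 \left(-11\right) = 117 - 616 = -499$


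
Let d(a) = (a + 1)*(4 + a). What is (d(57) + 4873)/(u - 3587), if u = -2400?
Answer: -8411/5987 ≈ -1.4049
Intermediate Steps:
d(a) = (1 + a)*(4 + a)
(d(57) + 4873)/(u - 3587) = ((4 + 57² + 5*57) + 4873)/(-2400 - 3587) = ((4 + 3249 + 285) + 4873)/(-5987) = (3538 + 4873)*(-1/5987) = 8411*(-1/5987) = -8411/5987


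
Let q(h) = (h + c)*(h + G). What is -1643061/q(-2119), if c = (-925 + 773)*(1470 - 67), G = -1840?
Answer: -1643061/852669625 ≈ -0.0019270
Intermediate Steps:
c = -213256 (c = -152*1403 = -213256)
q(h) = (-213256 + h)*(-1840 + h) (q(h) = (h - 213256)*(h - 1840) = (-213256 + h)*(-1840 + h))
-1643061/q(-2119) = -1643061/(392391040 + (-2119)² - 215096*(-2119)) = -1643061/(392391040 + 4490161 + 455788424) = -1643061/852669625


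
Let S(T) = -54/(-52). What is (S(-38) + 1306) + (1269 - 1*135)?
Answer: 63467/26 ≈ 2441.0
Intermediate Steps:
S(T) = 27/26 (S(T) = -54*(-1/52) = 27/26)
(S(-38) + 1306) + (1269 - 1*135) = (27/26 + 1306) + (1269 - 1*135) = 33983/26 + (1269 - 135) = 33983/26 + 1134 = 63467/26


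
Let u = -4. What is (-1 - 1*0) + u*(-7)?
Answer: 27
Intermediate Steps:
(-1 - 1*0) + u*(-7) = (-1 - 1*0) - 4*(-7) = (-1 + 0) + 28 = -1 + 28 = 27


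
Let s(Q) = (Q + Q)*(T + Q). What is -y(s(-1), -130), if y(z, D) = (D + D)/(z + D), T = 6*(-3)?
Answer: -65/23 ≈ -2.8261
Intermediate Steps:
T = -18
s(Q) = 2*Q*(-18 + Q) (s(Q) = (Q + Q)*(-18 + Q) = (2*Q)*(-18 + Q) = 2*Q*(-18 + Q))
y(z, D) = 2*D/(D + z) (y(z, D) = (2*D)/(D + z) = 2*D/(D + z))
-y(s(-1), -130) = -2*(-130)/(-130 + 2*(-1)*(-18 - 1)) = -2*(-130)/(-130 + 2*(-1)*(-19)) = -2*(-130)/(-130 + 38) = -2*(-130)/(-92) = -2*(-130)*(-1)/92 = -1*65/23 = -65/23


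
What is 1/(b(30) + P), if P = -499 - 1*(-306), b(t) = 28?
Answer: -1/165 ≈ -0.0060606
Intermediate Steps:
P = -193 (P = -499 + 306 = -193)
1/(b(30) + P) = 1/(28 - 193) = 1/(-165) = -1/165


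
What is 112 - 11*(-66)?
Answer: 838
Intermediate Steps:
112 - 11*(-66) = 112 + 726 = 838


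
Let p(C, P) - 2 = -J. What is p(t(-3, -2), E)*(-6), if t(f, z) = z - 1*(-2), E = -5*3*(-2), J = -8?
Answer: -60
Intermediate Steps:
E = 30 (E = -15*(-2) = 30)
t(f, z) = 2 + z (t(f, z) = z + 2 = 2 + z)
p(C, P) = 10 (p(C, P) = 2 - 1*(-8) = 2 + 8 = 10)
p(t(-3, -2), E)*(-6) = 10*(-6) = -60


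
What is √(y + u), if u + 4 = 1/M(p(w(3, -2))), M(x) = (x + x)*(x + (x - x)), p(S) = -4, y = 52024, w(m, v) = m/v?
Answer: √3329282/8 ≈ 228.08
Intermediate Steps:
M(x) = 2*x² (M(x) = (2*x)*(x + 0) = (2*x)*x = 2*x²)
u = -127/32 (u = -4 + 1/(2*(-4)²) = -4 + 1/(2*16) = -4 + 1/32 = -127/32 ≈ -3.9688)
√(y + u) = √(52024 - 127/32) = √(1664641/32) = √3329282/8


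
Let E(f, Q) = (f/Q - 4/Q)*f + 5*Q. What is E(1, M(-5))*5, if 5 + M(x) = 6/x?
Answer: -4730/31 ≈ -152.58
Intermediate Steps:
M(x) = -5 + 6/x
E(f, Q) = 5*Q + f*(-4/Q + f/Q) (E(f, Q) = (-4/Q + f/Q)*f + 5*Q = f*(-4/Q + f/Q) + 5*Q = 5*Q + f*(-4/Q + f/Q))
E(1, M(-5))*5 = ((1**2 - 4*1 + 5*(-5 + 6/(-5))**2)/(-5 + 6/(-5)))*5 = ((1 - 4 + 5*(-5 + 6*(-1/5))**2)/(-5 + 6*(-1/5)))*5 = ((1 - 4 + 5*(-5 - 6/5)**2)/(-5 - 6/5))*5 = ((1 - 4 + 5*(-31/5)**2)/(-31/5))*5 = -5*(1 - 4 + 5*(961/25))/31*5 = -5*(1 - 4 + 961/5)/31*5 = -5/31*946/5*5 = -946/31*5 = -4730/31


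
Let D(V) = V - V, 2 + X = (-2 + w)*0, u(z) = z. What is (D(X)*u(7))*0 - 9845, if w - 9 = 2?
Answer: -9845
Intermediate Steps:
w = 11 (w = 9 + 2 = 11)
X = -2 (X = -2 + (-2 + 11)*0 = -2 + 9*0 = -2 + 0 = -2)
D(V) = 0
(D(X)*u(7))*0 - 9845 = (0*7)*0 - 9845 = 0*0 - 9845 = 0 - 9845 = -9845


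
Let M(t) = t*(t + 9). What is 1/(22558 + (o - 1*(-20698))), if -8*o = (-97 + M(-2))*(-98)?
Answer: 4/167585 ≈ 2.3868e-5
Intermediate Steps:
M(t) = t*(9 + t)
o = -5439/4 (o = -(-97 - 2*(9 - 2))*(-98)/8 = -(-97 - 2*7)*(-98)/8 = -(-97 - 14)*(-98)/8 = -(-111)*(-98)/8 = -⅛*10878 = -5439/4 ≈ -1359.8)
1/(22558 + (o - 1*(-20698))) = 1/(22558 + (-5439/4 - 1*(-20698))) = 1/(22558 + (-5439/4 + 20698)) = 1/(22558 + 77353/4) = 1/(167585/4) = 4/167585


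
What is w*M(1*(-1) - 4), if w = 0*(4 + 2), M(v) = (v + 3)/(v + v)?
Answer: 0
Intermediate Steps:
M(v) = (3 + v)/(2*v) (M(v) = (3 + v)/((2*v)) = (3 + v)*(1/(2*v)) = (3 + v)/(2*v))
w = 0 (w = 0*6 = 0)
w*M(1*(-1) - 4) = 0*((3 + (1*(-1) - 4))/(2*(1*(-1) - 4))) = 0*((3 + (-1 - 4))/(2*(-1 - 4))) = 0*((½)*(3 - 5)/(-5)) = 0*((½)*(-⅕)*(-2)) = 0*(⅕) = 0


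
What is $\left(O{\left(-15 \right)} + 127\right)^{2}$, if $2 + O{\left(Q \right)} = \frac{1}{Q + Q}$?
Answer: $\frac{14055001}{900} \approx 15617.0$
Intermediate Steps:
$O{\left(Q \right)} = -2 + \frac{1}{2 Q}$ ($O{\left(Q \right)} = -2 + \frac{1}{Q + Q} = -2 + \frac{1}{2 Q}$)
$\left(O{\left(-15 \right)} + 127\right)^{2} = \left(\left(-2 + \frac{1}{2 \left(-15\right)}\right) + 127\right)^{2} = \left(\left(-2 + \frac{1}{2} \left(- \frac{1}{15}\right)\right) + 127\right)^{2} = \left(\left(-2 - \frac{1}{30}\right) + 127\right)^{2} = \left(- \frac{61}{30} + 127\right)^{2} = \left(\frac{3749}{30}\right)^{2} = \frac{14055001}{900}$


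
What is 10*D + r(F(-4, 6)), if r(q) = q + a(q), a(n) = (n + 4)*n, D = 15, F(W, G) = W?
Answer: 146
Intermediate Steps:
a(n) = n*(4 + n) (a(n) = (4 + n)*n = n*(4 + n))
r(q) = q + q*(4 + q)
10*D + r(F(-4, 6)) = 10*15 - 4*(5 - 4) = 150 - 4*1 = 150 - 4 = 146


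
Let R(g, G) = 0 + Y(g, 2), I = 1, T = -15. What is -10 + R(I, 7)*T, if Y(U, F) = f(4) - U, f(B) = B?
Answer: -55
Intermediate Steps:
Y(U, F) = 4 - U
R(g, G) = 4 - g (R(g, G) = 0 + (4 - g) = 4 - g)
-10 + R(I, 7)*T = -10 + (4 - 1*1)*(-15) = -10 + (4 - 1)*(-15) = -10 + 3*(-15) = -10 - 45 = -55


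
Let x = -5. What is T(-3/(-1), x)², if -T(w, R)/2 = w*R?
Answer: 900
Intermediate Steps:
T(w, R) = -2*R*w (T(w, R) = -2*w*R = -2*R*w)
T(-3/(-1), x)² = (-2*(-5)*(-3/(-1)))² = (-2*(-5)*(-3*(-1)))² = (-2*(-5)*3)² = 30² = 900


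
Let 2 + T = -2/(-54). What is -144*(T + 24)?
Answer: -9520/3 ≈ -3173.3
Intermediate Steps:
T = -53/27 (T = -2 - 2/(-54) = -2 - 2*(-1/54) = -2 + 1/27 = -53/27 ≈ -1.9630)
-144*(T + 24) = -144*(-53/27 + 24) = -144*595/27 = -9520/3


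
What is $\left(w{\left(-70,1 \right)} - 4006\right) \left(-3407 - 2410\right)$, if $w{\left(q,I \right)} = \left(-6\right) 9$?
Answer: $23617020$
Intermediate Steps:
$w{\left(q,I \right)} = -54$
$\left(w{\left(-70,1 \right)} - 4006\right) \left(-3407 - 2410\right) = \left(-54 - 4006\right) \left(-3407 - 2410\right) = \left(-4060\right) \left(-5817\right) = 23617020$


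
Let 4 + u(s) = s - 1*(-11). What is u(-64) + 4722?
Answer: 4665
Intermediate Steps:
u(s) = 7 + s (u(s) = -4 + (s - 1*(-11)) = -4 + (s + 11) = -4 + (11 + s) = 7 + s)
u(-64) + 4722 = (7 - 64) + 4722 = -57 + 4722 = 4665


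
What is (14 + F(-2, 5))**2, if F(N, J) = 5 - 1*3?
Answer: 256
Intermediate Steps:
F(N, J) = 2 (F(N, J) = 5 - 3 = 2)
(14 + F(-2, 5))**2 = (14 + 2)**2 = 16**2 = 256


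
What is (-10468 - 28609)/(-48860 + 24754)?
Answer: 39077/24106 ≈ 1.6210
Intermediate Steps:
(-10468 - 28609)/(-48860 + 24754) = -39077/(-24106) = -39077*(-1/24106) = 39077/24106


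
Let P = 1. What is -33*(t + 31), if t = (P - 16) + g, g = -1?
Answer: -495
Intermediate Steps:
t = -16 (t = (1 - 16) - 1 = -15 - 1 = -16)
-33*(t + 31) = -33*(-16 + 31) = -33*15 = -495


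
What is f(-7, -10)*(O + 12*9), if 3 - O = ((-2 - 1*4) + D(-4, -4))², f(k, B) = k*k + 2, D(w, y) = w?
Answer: 561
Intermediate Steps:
f(k, B) = 2 + k² (f(k, B) = k² + 2 = 2 + k²)
O = -97 (O = 3 - ((-2 - 1*4) - 4)² = 3 - ((-2 - 4) - 4)² = 3 - (-6 - 4)² = 3 - 1*(-10)² = 3 - 1*100 = 3 - 100 = -97)
f(-7, -10)*(O + 12*9) = (2 + (-7)²)*(-97 + 12*9) = (2 + 49)*(-97 + 108) = 51*11 = 561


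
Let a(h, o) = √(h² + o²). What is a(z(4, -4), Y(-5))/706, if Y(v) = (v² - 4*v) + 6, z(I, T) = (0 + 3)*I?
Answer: 3*√305/706 ≈ 0.074211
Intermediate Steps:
z(I, T) = 3*I
Y(v) = 6 + v² - 4*v
a(z(4, -4), Y(-5))/706 = √((3*4)² + (6 + (-5)² - 4*(-5))²)/706 = √(12² + (6 + 25 + 20)²)*(1/706) = √(144 + 51²)*(1/706) = √(144 + 2601)*(1/706) = √2745*(1/706) = (3*√305)*(1/706) = 3*√305/706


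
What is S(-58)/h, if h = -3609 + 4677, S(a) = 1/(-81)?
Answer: -1/86508 ≈ -1.1560e-5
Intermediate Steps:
S(a) = -1/81
h = 1068
S(-58)/h = -1/81/1068 = -1/81*1/1068 = -1/86508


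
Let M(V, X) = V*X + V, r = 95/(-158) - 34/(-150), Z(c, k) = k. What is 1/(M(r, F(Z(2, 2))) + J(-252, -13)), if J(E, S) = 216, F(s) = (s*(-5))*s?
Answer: 11850/2643941 ≈ 0.0044819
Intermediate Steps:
F(s) = -5*s**2 (F(s) = (-5*s)*s = -5*s**2)
r = -4439/11850 (r = 95*(-1/158) - 34*(-1/150) = -95/158 + 17/75 = -4439/11850 ≈ -0.37460)
M(V, X) = V + V*X
1/(M(r, F(Z(2, 2))) + J(-252, -13)) = 1/(-4439*(1 - 5*2**2)/11850 + 216) = 1/(-4439*(1 - 5*4)/11850 + 216) = 1/(-4439*(1 - 20)/11850 + 216) = 1/(-4439/11850*(-19) + 216) = 1/(84341/11850 + 216) = 1/(2643941/11850) = 11850/2643941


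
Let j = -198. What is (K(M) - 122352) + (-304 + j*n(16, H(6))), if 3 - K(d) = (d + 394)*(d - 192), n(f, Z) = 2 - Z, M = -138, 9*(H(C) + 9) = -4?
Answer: -40439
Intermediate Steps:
H(C) = -85/9 (H(C) = -9 + (⅑)*(-4) = -9 - 4/9 = -85/9)
K(d) = 3 - (-192 + d)*(394 + d) (K(d) = 3 - (d + 394)*(d - 192) = 3 - (394 + d)*(-192 + d) = 3 - (-192 + d)*(394 + d))
(K(M) - 122352) + (-304 + j*n(16, H(6))) = ((75651 - 1*(-138)² - 202*(-138)) - 122352) + (-304 - 198*(2 - 1*(-85/9))) = ((75651 - 1*19044 + 27876) - 122352) + (-304 - 198*(2 + 85/9)) = ((75651 - 19044 + 27876) - 122352) + (-304 - 198*103/9) = (84483 - 122352) + (-304 - 2266) = -37869 - 2570 = -40439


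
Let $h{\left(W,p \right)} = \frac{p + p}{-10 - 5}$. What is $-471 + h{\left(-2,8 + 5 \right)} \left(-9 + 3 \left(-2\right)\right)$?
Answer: $-445$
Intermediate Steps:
$h{\left(W,p \right)} = - \frac{2 p}{15}$ ($h{\left(W,p \right)} = \frac{2 p}{-15} = 2 p \left(- \frac{1}{15}\right) = - \frac{2 p}{15}$)
$-471 + h{\left(-2,8 + 5 \right)} \left(-9 + 3 \left(-2\right)\right) = -471 + - \frac{2 \left(8 + 5\right)}{15} \left(-9 + 3 \left(-2\right)\right) = -471 + \left(- \frac{2}{15}\right) 13 \left(-9 - 6\right) = -471 - -26 = -471 + 26 = -445$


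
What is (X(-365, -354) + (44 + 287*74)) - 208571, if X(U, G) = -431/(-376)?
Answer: -70420233/376 ≈ -1.8729e+5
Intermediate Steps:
X(U, G) = 431/376 (X(U, G) = -431*(-1/376) = 431/376)
(X(-365, -354) + (44 + 287*74)) - 208571 = (431/376 + (44 + 287*74)) - 208571 = (431/376 + (44 + 21238)) - 208571 = (431/376 + 21282) - 208571 = 8002463/376 - 208571 = -70420233/376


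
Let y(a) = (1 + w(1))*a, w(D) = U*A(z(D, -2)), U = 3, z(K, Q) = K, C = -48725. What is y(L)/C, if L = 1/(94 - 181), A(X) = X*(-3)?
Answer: -8/4239075 ≈ -1.8872e-6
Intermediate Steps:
A(X) = -3*X
w(D) = -9*D (w(D) = 3*(-3*D) = -9*D)
L = -1/87 (L = 1/(-87) = -1/87 ≈ -0.011494)
y(a) = -8*a (y(a) = (1 - 9*1)*a = (1 - 9)*a = -8*a)
y(L)/C = -8*(-1/87)/(-48725) = (8/87)*(-1/48725) = -8/4239075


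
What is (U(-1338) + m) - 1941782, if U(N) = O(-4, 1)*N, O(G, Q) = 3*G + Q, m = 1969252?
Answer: 42188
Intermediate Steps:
O(G, Q) = Q + 3*G
U(N) = -11*N (U(N) = (1 + 3*(-4))*N = (1 - 12)*N = -11*N)
(U(-1338) + m) - 1941782 = (-11*(-1338) + 1969252) - 1941782 = (14718 + 1969252) - 1941782 = 1983970 - 1941782 = 42188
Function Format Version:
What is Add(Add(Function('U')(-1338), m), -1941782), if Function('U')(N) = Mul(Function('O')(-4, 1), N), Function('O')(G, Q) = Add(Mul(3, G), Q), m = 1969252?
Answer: 42188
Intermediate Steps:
Function('O')(G, Q) = Add(Q, Mul(3, G))
Function('U')(N) = Mul(-11, N) (Function('U')(N) = Mul(Add(1, Mul(3, -4)), N) = Mul(Add(1, -12), N) = Mul(-11, N))
Add(Add(Function('U')(-1338), m), -1941782) = Add(Add(Mul(-11, -1338), 1969252), -1941782) = Add(Add(14718, 1969252), -1941782) = Add(1983970, -1941782) = 42188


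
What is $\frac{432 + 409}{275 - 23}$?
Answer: $\frac{841}{252} \approx 3.3373$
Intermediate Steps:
$\frac{432 + 409}{275 - 23} = \frac{841}{252}$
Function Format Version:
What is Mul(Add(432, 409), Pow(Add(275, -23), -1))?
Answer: Rational(841, 252) ≈ 3.3373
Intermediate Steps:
Mul(Add(432, 409), Pow(Add(275, -23), -1)) = Mul(841, Pow(252, -1)) = Mul(841, Rational(1, 252)) = Rational(841, 252)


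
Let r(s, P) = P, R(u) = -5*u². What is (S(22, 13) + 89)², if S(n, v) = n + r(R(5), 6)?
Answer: 13689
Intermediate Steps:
S(n, v) = 6 + n (S(n, v) = n + 6 = 6 + n)
(S(22, 13) + 89)² = ((6 + 22) + 89)² = (28 + 89)² = 117² = 13689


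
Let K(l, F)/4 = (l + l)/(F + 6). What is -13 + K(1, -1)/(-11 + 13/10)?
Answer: -1277/97 ≈ -13.165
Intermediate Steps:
K(l, F) = 8*l/(6 + F) (K(l, F) = 4*((l + l)/(F + 6)) = 4*((2*l)/(6 + F)) = 4*(2*l/(6 + F)) = 8*l/(6 + F))
-13 + K(1, -1)/(-11 + 13/10) = -13 + (8*1/(6 - 1))/(-11 + 13/10) = -13 + (8*1/5)/(-11 + 13*(⅒)) = -13 + (8*1*(⅕))/(-11 + 13/10) = -13 + 8/(5*(-97/10)) = -13 + (8/5)*(-10/97) = -13 - 16/97 = -1277/97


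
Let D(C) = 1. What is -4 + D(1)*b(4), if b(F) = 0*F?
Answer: -4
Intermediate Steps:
b(F) = 0
-4 + D(1)*b(4) = -4 + 1*0 = -4 + 0 = -4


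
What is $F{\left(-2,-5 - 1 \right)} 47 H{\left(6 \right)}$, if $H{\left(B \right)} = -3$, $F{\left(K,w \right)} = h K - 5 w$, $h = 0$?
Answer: $-4230$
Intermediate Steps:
$F{\left(K,w \right)} = - 5 w$ ($F{\left(K,w \right)} = 0 K - 5 w = 0 - 5 w = - 5 w$)
$F{\left(-2,-5 - 1 \right)} 47 H{\left(6 \right)} = - 5 \left(-5 - 1\right) 47 \left(-3\right) = \left(-5\right) \left(-6\right) 47 \left(-3\right) = 30 \cdot 47 \left(-3\right) = 1410 \left(-3\right) = -4230$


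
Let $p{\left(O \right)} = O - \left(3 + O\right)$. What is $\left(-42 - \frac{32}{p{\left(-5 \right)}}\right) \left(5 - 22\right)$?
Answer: $\frac{1598}{3} \approx 532.67$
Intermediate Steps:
$p{\left(O \right)} = -3$
$\left(-42 - \frac{32}{p{\left(-5 \right)}}\right) \left(5 - 22\right) = \left(-42 - \frac{32}{-3}\right) \left(5 - 22\right) = \left(-42 - - \frac{32}{3}\right) \left(5 - 22\right) = \left(-42 + \frac{32}{3}\right) \left(-17\right) = \left(- \frac{94}{3}\right) \left(-17\right) = \frac{1598}{3}$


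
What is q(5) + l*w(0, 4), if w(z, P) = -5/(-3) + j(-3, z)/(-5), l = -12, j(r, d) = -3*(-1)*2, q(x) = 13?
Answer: 37/5 ≈ 7.4000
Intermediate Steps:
j(r, d) = 6 (j(r, d) = 3*2 = 6)
w(z, P) = 7/15 (w(z, P) = -5/(-3) + 6/(-5) = -5*(-⅓) + 6*(-⅕) = 5/3 - 6/5 = 7/15)
q(5) + l*w(0, 4) = 13 - 12*7/15 = 13 - 28/5 = 37/5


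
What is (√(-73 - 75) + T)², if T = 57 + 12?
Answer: 4613 + 276*I*√37 ≈ 4613.0 + 1678.8*I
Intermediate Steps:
T = 69
(√(-73 - 75) + T)² = (√(-73 - 75) + 69)² = (√(-148) + 69)² = (2*I*√37 + 69)² = (69 + 2*I*√37)²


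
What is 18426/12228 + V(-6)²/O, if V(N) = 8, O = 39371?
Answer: 121038773/80238098 ≈ 1.5085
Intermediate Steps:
18426/12228 + V(-6)²/O = 18426/12228 + 8²/39371 = 18426*(1/12228) + 64*(1/39371) = 3071/2038 + 64/39371 = 121038773/80238098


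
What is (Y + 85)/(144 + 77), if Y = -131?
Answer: -46/221 ≈ -0.20814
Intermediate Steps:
(Y + 85)/(144 + 77) = (-131 + 85)/(144 + 77) = -46/221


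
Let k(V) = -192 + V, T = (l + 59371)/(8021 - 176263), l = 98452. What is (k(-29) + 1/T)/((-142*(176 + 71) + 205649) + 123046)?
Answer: -35047125/46340147083 ≈ -0.00075630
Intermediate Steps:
T = -157823/168242 (T = (98452 + 59371)/(8021 - 176263) = 157823/(-168242) = 157823*(-1/168242) = -157823/168242 ≈ -0.93807)
(k(-29) + 1/T)/((-142*(176 + 71) + 205649) + 123046) = ((-192 - 29) + 1/(-157823/168242))/((-142*(176 + 71) + 205649) + 123046) = (-221 - 168242/157823)/((-142*247 + 205649) + 123046) = -35047125/(157823*((-35074 + 205649) + 123046)) = -35047125/(157823*(170575 + 123046)) = -35047125/157823/293621 = -35047125/157823*1/293621 = -35047125/46340147083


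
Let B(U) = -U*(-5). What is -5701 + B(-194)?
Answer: -6671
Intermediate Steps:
B(U) = 5*U
-5701 + B(-194) = -5701 + 5*(-194) = -5701 - 970 = -6671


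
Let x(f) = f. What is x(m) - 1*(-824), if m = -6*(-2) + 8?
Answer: 844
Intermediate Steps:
m = 20 (m = 12 + 8 = 20)
x(m) - 1*(-824) = 20 - 1*(-824) = 20 + 824 = 844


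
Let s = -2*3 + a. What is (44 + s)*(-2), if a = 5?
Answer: -86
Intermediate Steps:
s = -1 (s = -2*3 + 5 = -6 + 5 = -1)
(44 + s)*(-2) = (44 - 1)*(-2) = 43*(-2) = -86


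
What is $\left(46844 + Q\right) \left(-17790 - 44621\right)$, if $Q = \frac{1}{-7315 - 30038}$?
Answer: $- \frac{109204516697641}{37353} \approx -2.9236 \cdot 10^{9}$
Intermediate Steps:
$Q = - \frac{1}{37353}$ ($Q = \frac{1}{-37353} = - \frac{1}{37353} \approx -2.6772 \cdot 10^{-5}$)
$\left(46844 + Q\right) \left(-17790 - 44621\right) = \left(46844 - \frac{1}{37353}\right) \left(-17790 - 44621\right) = \frac{1749763931}{37353} \left(-62411\right) = - \frac{109204516697641}{37353}$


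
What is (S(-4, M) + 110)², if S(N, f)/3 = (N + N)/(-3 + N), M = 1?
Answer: 630436/49 ≈ 12866.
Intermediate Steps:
S(N, f) = 6*N/(-3 + N) (S(N, f) = 3*((N + N)/(-3 + N)) = 3*((2*N)/(-3 + N)) = 3*(2*N/(-3 + N)) = 6*N/(-3 + N))
(S(-4, M) + 110)² = (6*(-4)/(-3 - 4) + 110)² = (6*(-4)/(-7) + 110)² = (6*(-4)*(-⅐) + 110)² = (24/7 + 110)² = (794/7)² = 630436/49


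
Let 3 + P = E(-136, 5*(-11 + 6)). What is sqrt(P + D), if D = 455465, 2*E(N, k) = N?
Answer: sqrt(455394) ≈ 674.83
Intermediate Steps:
E(N, k) = N/2
P = -71 (P = -3 + (1/2)*(-136) = -3 - 68 = -71)
sqrt(P + D) = sqrt(-71 + 455465) = sqrt(455394)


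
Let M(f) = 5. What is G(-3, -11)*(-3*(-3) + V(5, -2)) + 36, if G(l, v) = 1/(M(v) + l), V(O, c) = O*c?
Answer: 71/2 ≈ 35.500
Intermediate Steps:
G(l, v) = 1/(5 + l)
G(-3, -11)*(-3*(-3) + V(5, -2)) + 36 = (-3*(-3) + 5*(-2))/(5 - 3) + 36 = (9 - 10)/2 + 36 = (½)*(-1) + 36 = -½ + 36 = 71/2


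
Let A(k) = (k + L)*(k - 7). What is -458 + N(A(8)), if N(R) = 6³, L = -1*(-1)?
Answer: -242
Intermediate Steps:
L = 1
A(k) = (1 + k)*(-7 + k) (A(k) = (k + 1)*(k - 7) = (1 + k)*(-7 + k))
N(R) = 216
-458 + N(A(8)) = -458 + 216 = -242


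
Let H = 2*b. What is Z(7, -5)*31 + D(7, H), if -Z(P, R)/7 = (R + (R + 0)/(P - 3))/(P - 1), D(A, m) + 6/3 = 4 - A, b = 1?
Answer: 5305/24 ≈ 221.04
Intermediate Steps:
H = 2 (H = 2*1 = 2)
D(A, m) = 2 - A (D(A, m) = -2 + (4 - A) = 2 - A)
Z(P, R) = -7*(R + R/(-3 + P))/(-1 + P) (Z(P, R) = -7*(R + (R + 0)/(P - 3))/(P - 1) = -7*(R + R/(-3 + P))/(-1 + P))
Z(7, -5)*31 + D(7, H) = (7*(-5)*(2 - 1*7)/(3 + 7**2 - 4*7))*31 + (2 - 1*7) = (7*(-5)*(2 - 7)/(3 + 49 - 28))*31 + (2 - 7) = (7*(-5)*(-5)/24)*31 - 5 = (7*(-5)*(1/24)*(-5))*31 - 5 = (175/24)*31 - 5 = 5425/24 - 5 = 5305/24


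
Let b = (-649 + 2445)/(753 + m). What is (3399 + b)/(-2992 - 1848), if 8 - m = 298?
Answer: -1575533/2240920 ≈ -0.70307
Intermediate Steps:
m = -290 (m = 8 - 1*298 = 8 - 298 = -290)
b = 1796/463 (b = (-649 + 2445)/(753 - 290) = 1796/463 ≈ 3.8791)
(3399 + b)/(-2992 - 1848) = (3399 + 1796/463)/(-2992 - 1848) = (1575533/463)/(-4840) = (1575533/463)*(-1/4840) = -1575533/2240920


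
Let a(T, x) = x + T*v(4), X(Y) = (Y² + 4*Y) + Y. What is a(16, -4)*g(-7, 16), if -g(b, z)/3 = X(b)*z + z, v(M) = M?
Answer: -43200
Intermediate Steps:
X(Y) = Y² + 5*Y
g(b, z) = -3*z - 3*b*z*(5 + b) (g(b, z) = -3*((b*(5 + b))*z + z) = -3*(b*z*(5 + b) + z) = -3*(z + b*z*(5 + b)) = -3*z - 3*b*z*(5 + b))
a(T, x) = x + 4*T (a(T, x) = x + T*4 = x + 4*T)
a(16, -4)*g(-7, 16) = (-4 + 4*16)*(-3*16*(1 - 7*(5 - 7))) = (-4 + 64)*(-3*16*(1 - 7*(-2))) = 60*(-3*16*(1 + 14)) = 60*(-3*16*15) = 60*(-720) = -43200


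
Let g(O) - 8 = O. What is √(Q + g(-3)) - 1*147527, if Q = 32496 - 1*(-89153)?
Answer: -147527 + √121654 ≈ -1.4718e+5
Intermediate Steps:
Q = 121649 (Q = 32496 + 89153 = 121649)
g(O) = 8 + O
√(Q + g(-3)) - 1*147527 = √(121649 + (8 - 3)) - 1*147527 = √(121649 + 5) - 147527 = √121654 - 147527 = -147527 + √121654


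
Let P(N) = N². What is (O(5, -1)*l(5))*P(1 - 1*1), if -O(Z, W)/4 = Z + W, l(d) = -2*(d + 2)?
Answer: 0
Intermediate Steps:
l(d) = -4 - 2*d (l(d) = -2*(2 + d) = -4 - 2*d)
O(Z, W) = -4*W - 4*Z (O(Z, W) = -4*(Z + W) = -4*(W + Z) = -4*W - 4*Z)
(O(5, -1)*l(5))*P(1 - 1*1) = ((-4*(-1) - 4*5)*(-4 - 2*5))*(1 - 1*1)² = ((4 - 20)*(-4 - 10))*(1 - 1)² = -16*(-14)*0² = 224*0 = 0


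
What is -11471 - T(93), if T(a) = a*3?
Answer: -11750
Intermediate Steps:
T(a) = 3*a
-11471 - T(93) = -11471 - 3*93 = -11471 - 1*279 = -11471 - 279 = -11750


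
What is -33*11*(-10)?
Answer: 3630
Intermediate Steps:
-33*11*(-10) = -363*(-10) = 3630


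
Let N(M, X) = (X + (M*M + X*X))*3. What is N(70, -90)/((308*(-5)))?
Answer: -3873/154 ≈ -25.149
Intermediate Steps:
N(M, X) = 3*X + 3*M**2 + 3*X**2 (N(M, X) = (X + (M**2 + X**2))*3 = (X + M**2 + X**2)*3 = 3*X + 3*M**2 + 3*X**2)
N(70, -90)/((308*(-5))) = (3*(-90) + 3*70**2 + 3*(-90)**2)/((308*(-5))) = (-270 + 3*4900 + 3*8100)/(-1540) = (-270 + 14700 + 24300)*(-1/1540) = 38730*(-1/1540) = -3873/154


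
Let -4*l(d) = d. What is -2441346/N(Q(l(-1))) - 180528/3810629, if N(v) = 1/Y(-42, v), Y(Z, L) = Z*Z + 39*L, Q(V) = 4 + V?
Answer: -35905174993634979/7621258 ≈ -4.7112e+9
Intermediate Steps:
l(d) = -d/4
Y(Z, L) = Z**2 + 39*L
N(v) = 1/(1764 + 39*v) (N(v) = 1/((-42)**2 + 39*v) = 1/(1764 + 39*v))
-2441346/N(Q(l(-1))) - 180528/3810629 = -(4306534344 + 95212494*(4 - 1/4*(-1))) - 180528/3810629 = -(4306534344 + 95212494*(4 + 1/4)) - 180528*1/3810629 = -2441346/(1/(3*(588 + 13*(17/4)))) - 180528/3810629 = -2441346/(1/(3*(588 + 221/4))) - 180528/3810629 = -2441346/(1/(3*(2573/4))) - 180528/3810629 = -2441346/((1/3)*(4/2573)) - 180528/3810629 = -2441346/4/7719 - 180528/3810629 = -2441346*7719/4 - 180528/3810629 = -9422374887/2 - 180528/3810629 = -35905174993634979/7621258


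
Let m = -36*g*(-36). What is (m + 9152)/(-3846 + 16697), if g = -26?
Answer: -24544/12851 ≈ -1.9099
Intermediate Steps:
m = -33696 (m = -36*(-26)*(-36) = 936*(-36) = -33696)
(m + 9152)/(-3846 + 16697) = (-33696 + 9152)/(-3846 + 16697) = -24544/12851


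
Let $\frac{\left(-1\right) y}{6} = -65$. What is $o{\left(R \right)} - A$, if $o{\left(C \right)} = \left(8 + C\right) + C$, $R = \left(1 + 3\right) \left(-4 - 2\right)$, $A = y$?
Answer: $-430$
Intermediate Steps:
$y = 390$ ($y = \left(-6\right) \left(-65\right) = 390$)
$A = 390$
$R = -24$ ($R = 4 \left(-4 - 2\right) = 4 \left(-6\right) = -24$)
$o{\left(C \right)} = 8 + 2 C$
$o{\left(R \right)} - A = \left(8 + 2 \left(-24\right)\right) - 390 = \left(8 - 48\right) - 390 = -40 - 390 = -430$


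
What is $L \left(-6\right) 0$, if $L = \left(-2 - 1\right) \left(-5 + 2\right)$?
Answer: $0$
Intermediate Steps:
$L = 9$ ($L = \left(-3\right) \left(-3\right) = 9$)
$L \left(-6\right) 0 = 9 \left(-6\right) 0 = \left(-54\right) 0 = 0$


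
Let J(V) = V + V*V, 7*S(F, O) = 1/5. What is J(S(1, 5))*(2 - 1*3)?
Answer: -36/1225 ≈ -0.029388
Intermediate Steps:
S(F, O) = 1/35 (S(F, O) = (⅐)/5 = (⅐)*(⅕) = 1/35)
J(V) = V + V²
J(S(1, 5))*(2 - 1*3) = ((1 + 1/35)/35)*(2 - 1*3) = ((1/35)*(36/35))*(2 - 3) = (36/1225)*(-1) = -36/1225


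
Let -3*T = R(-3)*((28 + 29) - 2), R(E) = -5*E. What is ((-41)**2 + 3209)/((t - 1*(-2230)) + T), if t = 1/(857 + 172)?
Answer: 2515905/1005848 ≈ 2.5013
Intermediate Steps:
t = 1/1029 ≈ 0.00097182
T = -275 (T = -(-5*(-3))*((28 + 29) - 2)/3 = -5*(57 - 2) = -5*55 = -1/3*825 = -275)
((-41)**2 + 3209)/((t - 1*(-2230)) + T) = ((-41)**2 + 3209)/((1/1029 - 1*(-2230)) - 275) = (1681 + 3209)/((1/1029 + 2230) - 275) = 4890/(2294671/1029 - 275) = 4890/(2011696/1029) = 4890*(1029/2011696) = 2515905/1005848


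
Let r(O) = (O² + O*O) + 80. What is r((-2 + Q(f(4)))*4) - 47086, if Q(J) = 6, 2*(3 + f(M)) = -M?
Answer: -46494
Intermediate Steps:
f(M) = -3 - M/2 (f(M) = -3 + (-M)/2 = -3 - M/2)
r(O) = 80 + 2*O² (r(O) = (O² + O²) + 80 = 2*O² + 80 = 80 + 2*O²)
r((-2 + Q(f(4)))*4) - 47086 = (80 + 2*((-2 + 6)*4)²) - 47086 = (80 + 2*(4*4)²) - 47086 = (80 + 2*16²) - 47086 = (80 + 2*256) - 47086 = (80 + 512) - 47086 = 592 - 47086 = -46494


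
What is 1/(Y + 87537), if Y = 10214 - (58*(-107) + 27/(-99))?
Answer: 11/1143530 ≈ 9.6193e-6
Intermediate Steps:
Y = 180623/11 (Y = 10214 - (-6206 + 27*(-1/99)) = 10214 - (-6206 - 3/11) = 10214 - 1*(-68269/11) = 10214 + 68269/11 = 180623/11 ≈ 16420.)
1/(Y + 87537) = 1/(180623/11 + 87537) = 1/(1143530/11) = 11/1143530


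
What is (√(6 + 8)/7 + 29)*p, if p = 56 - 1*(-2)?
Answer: 1682 + 58*√14/7 ≈ 1713.0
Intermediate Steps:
p = 58 (p = 56 + 2 = 58)
(√(6 + 8)/7 + 29)*p = (√(6 + 8)/7 + 29)*58 = (√14*(⅐) + 29)*58 = (√14/7 + 29)*58 = (29 + √14/7)*58 = 1682 + 58*√14/7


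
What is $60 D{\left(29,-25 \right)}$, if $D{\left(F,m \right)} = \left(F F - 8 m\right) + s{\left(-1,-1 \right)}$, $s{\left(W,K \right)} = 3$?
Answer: $62640$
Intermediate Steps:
$D{\left(F,m \right)} = 3 + F^{2} - 8 m$ ($D{\left(F,m \right)} = \left(F F - 8 m\right) + 3 = \left(F^{2} - 8 m\right) + 3 = 3 + F^{2} - 8 m$)
$60 D{\left(29,-25 \right)} = 60 \left(3 + 29^{2} - -200\right) = 60 \left(3 + 841 + 200\right) = 60 \cdot 1044 = 62640$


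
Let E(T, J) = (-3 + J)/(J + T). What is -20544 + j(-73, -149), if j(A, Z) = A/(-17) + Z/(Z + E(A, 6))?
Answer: -3486691839/169762 ≈ -20539.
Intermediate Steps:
E(T, J) = (-3 + J)/(J + T)
j(A, Z) = -A/17 + Z/(Z + 3/(6 + A)) (j(A, Z) = A/(-17) + Z/(Z + (-3 + 6)/(6 + A)) = A*(-1/17) + Z/(Z + 3/(6 + A)) = -A/17 + Z/(Z + 3/(6 + A)))
-20544 + j(-73, -149) = -20544 - (3*(-73) - 149*(-17 - 73)*(6 - 73))/(51 + 17*(-149)*(6 - 73)) = -20544 - (-219 - 149*(-90)*(-67))/(51 + 17*(-149)*(-67)) = -20544 - (-219 - 898470)/(51 + 169711) = -20544 - 1*(-898689)/169762 = -20544 - 1*1/169762*(-898689) = -20544 + 898689/169762 = -3486691839/169762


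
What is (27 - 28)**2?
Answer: 1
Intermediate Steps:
(27 - 28)**2 = (-1)**2 = 1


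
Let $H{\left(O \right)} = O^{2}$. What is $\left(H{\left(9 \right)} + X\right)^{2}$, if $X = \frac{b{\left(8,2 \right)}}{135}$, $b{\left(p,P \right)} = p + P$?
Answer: $\frac{4791721}{729} \approx 6573.0$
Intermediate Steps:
$b{\left(p,P \right)} = P + p$
$X = \frac{2}{27}$ ($X = \frac{2 + 8}{135} = 10 \cdot \frac{1}{135} = \frac{2}{27} \approx 0.074074$)
$\left(H{\left(9 \right)} + X\right)^{2} = \left(9^{2} + \frac{2}{27}\right)^{2} = \left(81 + \frac{2}{27}\right)^{2} = \left(\frac{2189}{27}\right)^{2} = \frac{4791721}{729}$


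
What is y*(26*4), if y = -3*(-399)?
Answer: 124488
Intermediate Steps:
y = 1197
y*(26*4) = 1197*(26*4) = 1197*104 = 124488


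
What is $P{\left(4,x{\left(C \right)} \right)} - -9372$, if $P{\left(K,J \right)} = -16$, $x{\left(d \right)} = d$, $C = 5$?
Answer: $9356$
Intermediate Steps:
$P{\left(4,x{\left(C \right)} \right)} - -9372 = -16 - -9372 = -16 + 9372 = 9356$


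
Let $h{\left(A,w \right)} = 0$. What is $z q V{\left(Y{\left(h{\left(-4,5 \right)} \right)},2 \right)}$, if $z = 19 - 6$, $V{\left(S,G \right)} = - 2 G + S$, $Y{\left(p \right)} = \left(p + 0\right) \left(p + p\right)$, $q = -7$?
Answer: $364$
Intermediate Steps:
$Y{\left(p \right)} = 2 p^{2}$ ($Y{\left(p \right)} = p 2 p = 2 p^{2}$)
$V{\left(S,G \right)} = S - 2 G$
$z = 13$ ($z = 19 + \left(-8 + 2\right) = 19 - 6 = 13$)
$z q V{\left(Y{\left(h{\left(-4,5 \right)} \right)},2 \right)} = 13 \left(-7\right) \left(2 \cdot 0^{2} - 4\right) = - 91 \left(2 \cdot 0 - 4\right) = - 91 \left(0 - 4\right) = \left(-91\right) \left(-4\right) = 364$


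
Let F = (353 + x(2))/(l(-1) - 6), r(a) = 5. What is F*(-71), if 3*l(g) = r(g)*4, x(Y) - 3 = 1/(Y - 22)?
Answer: -1516347/40 ≈ -37909.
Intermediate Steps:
x(Y) = 3 + 1/(-22 + Y) (x(Y) = 3 + 1/(Y - 22) = 3 + 1/(-22 + Y))
l(g) = 20/3 (l(g) = (5*4)/3 = (⅓)*20 = 20/3)
F = 21357/40 (F = (353 + (-65 + 3*2)/(-22 + 2))/(20/3 - 6) = (353 + (-65 + 6)/(-20))/(⅔) = (353 - 1/20*(-59))*(3/2) = (353 + 59/20)*(3/2) = (7119/20)*(3/2) = 21357/40 ≈ 533.92)
F*(-71) = (21357/40)*(-71) = -1516347/40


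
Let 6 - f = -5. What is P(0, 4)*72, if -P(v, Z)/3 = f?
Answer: -2376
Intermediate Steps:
f = 11 (f = 6 - 1*(-5) = 6 + 5 = 11)
P(v, Z) = -33 (P(v, Z) = -3*11 = -33)
P(0, 4)*72 = -33*72 = -2376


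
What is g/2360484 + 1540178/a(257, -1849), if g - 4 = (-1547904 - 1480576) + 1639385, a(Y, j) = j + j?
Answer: -1820351192335/4364534916 ≈ -417.08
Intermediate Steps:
a(Y, j) = 2*j
g = -1389091 (g = 4 + ((-1547904 - 1480576) + 1639385) = 4 + (-3028480 + 1639385) = 4 - 1389095 = -1389091)
g/2360484 + 1540178/a(257, -1849) = -1389091/2360484 + 1540178/((2*(-1849))) = -1389091*1/2360484 + 1540178/(-3698) = -1389091/2360484 + 1540178*(-1/3698) = -1389091/2360484 - 770089/1849 = -1820351192335/4364534916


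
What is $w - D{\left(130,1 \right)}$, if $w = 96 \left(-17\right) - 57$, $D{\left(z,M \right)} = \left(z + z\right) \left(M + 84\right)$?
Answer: $-23789$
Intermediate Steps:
$D{\left(z,M \right)} = 2 z \left(84 + M\right)$
$w = -1689$ ($w = -1632 - 57 = -1689$)
$w - D{\left(130,1 \right)} = -1689 - 2 \cdot 130 \left(84 + 1\right) = -1689 - 2 \cdot 130 \cdot 85 = -1689 - 22100 = -23789$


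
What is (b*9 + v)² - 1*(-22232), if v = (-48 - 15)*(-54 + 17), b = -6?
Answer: 5206961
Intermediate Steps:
v = 2331 (v = -63*(-37) = 2331)
(b*9 + v)² - 1*(-22232) = (-6*9 + 2331)² - 1*(-22232) = (-54 + 2331)² + 22232 = 2277² + 22232 = 5184729 + 22232 = 5206961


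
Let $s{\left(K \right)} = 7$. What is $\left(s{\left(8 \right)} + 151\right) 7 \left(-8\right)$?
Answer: $-8848$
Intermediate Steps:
$\left(s{\left(8 \right)} + 151\right) 7 \left(-8\right) = \left(7 + 151\right) 7 \left(-8\right) = 158 \left(-56\right) = -8848$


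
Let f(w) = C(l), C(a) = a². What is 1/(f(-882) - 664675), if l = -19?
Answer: -1/664314 ≈ -1.5053e-6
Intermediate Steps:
f(w) = 361 (f(w) = (-19)² = 361)
1/(f(-882) - 664675) = 1/(361 - 664675) = 1/(-664314) = -1/664314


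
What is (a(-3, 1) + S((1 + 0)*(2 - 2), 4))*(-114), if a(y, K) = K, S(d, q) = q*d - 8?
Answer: 798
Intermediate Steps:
S(d, q) = -8 + d*q (S(d, q) = d*q - 8 = -8 + d*q)
(a(-3, 1) + S((1 + 0)*(2 - 2), 4))*(-114) = (1 + (-8 + ((1 + 0)*(2 - 2))*4))*(-114) = (1 + (-8 + (1*0)*4))*(-114) = (1 + (-8 + 0*4))*(-114) = (1 + (-8 + 0))*(-114) = (1 - 8)*(-114) = -7*(-114) = 798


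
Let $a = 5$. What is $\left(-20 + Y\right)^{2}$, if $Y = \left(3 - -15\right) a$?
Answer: $4900$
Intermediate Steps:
$Y = 90$ ($Y = \left(3 - -15\right) 5 = \left(3 + 15\right) 5 = 18 \cdot 5 = 90$)
$\left(-20 + Y\right)^{2} = \left(-20 + 90\right)^{2} = 70^{2} = 4900$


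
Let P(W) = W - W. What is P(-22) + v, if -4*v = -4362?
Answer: 2181/2 ≈ 1090.5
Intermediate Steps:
P(W) = 0
v = 2181/2 (v = -¼*(-4362) = 2181/2 ≈ 1090.5)
P(-22) + v = 0 + 2181/2 = 2181/2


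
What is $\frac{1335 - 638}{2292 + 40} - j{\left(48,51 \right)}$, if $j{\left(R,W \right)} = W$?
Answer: $- \frac{118235}{2332} \approx -50.701$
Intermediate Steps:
$\frac{1335 - 638}{2292 + 40} - j{\left(48,51 \right)} = \frac{1335 - 638}{2292 + 40} - 51 = \frac{697}{2332} - 51 = - \frac{118235}{2332}$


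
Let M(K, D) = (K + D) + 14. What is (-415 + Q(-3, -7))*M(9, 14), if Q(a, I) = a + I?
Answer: -15725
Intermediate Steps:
Q(a, I) = I + a
M(K, D) = 14 + D + K (M(K, D) = (D + K) + 14 = 14 + D + K)
(-415 + Q(-3, -7))*M(9, 14) = (-415 + (-7 - 3))*(14 + 14 + 9) = (-415 - 10)*37 = -425*37 = -15725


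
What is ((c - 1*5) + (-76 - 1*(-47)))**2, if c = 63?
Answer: 841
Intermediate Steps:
((c - 1*5) + (-76 - 1*(-47)))**2 = ((63 - 1*5) + (-76 - 1*(-47)))**2 = ((63 - 5) + (-76 + 47))**2 = (58 - 29)**2 = 29**2 = 841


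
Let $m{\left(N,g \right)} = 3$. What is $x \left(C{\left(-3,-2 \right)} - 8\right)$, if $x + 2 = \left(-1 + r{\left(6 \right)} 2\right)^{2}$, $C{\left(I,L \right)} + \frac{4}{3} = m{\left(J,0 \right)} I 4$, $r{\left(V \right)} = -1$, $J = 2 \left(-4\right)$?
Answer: $- \frac{952}{3} \approx -317.33$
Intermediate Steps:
$J = -8$
$C{\left(I,L \right)} = - \frac{4}{3} + 12 I$ ($C{\left(I,L \right)} = - \frac{4}{3} + 3 I 4 = - \frac{4}{3} + 12 I$)
$x = 7$ ($x = -2 + \left(-1 - 2\right)^{2} = -2 + \left(-3\right)^{2} = -2 + 9 = 7$)
$x \left(C{\left(-3,-2 \right)} - 8\right) = 7 \left(\left(- \frac{4}{3} + 12 \left(-3\right)\right) - 8\right) = 7 \left(\left(- \frac{4}{3} - 36\right) - 8\right) = 7 \left(- \frac{112}{3} - 8\right) = 7 \left(- \frac{136}{3}\right) = - \frac{952}{3}$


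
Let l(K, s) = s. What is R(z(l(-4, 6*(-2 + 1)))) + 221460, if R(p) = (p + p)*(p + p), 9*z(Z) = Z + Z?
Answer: 1993204/9 ≈ 2.2147e+5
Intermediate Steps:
z(Z) = 2*Z/9 (z(Z) = (Z + Z)/9 = (2*Z)/9 = 2*Z/9)
R(p) = 4*p² (R(p) = (2*p)*(2*p) = 4*p²)
R(z(l(-4, 6*(-2 + 1)))) + 221460 = 4*(2*(6*(-2 + 1))/9)² + 221460 = 4*(2*(6*(-1))/9)² + 221460 = 4*((2/9)*(-6))² + 221460 = 4*(-4/3)² + 221460 = 4*(16/9) + 221460 = 64/9 + 221460 = 1993204/9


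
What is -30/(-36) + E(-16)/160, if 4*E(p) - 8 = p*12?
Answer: 131/240 ≈ 0.54583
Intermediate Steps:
E(p) = 2 + 3*p (E(p) = 2 + (p*12)/4 = 2 + (12*p)/4 = 2 + 3*p)
-30/(-36) + E(-16)/160 = -30/(-36) + (2 + 3*(-16))/160 = -30*(-1/36) + (2 - 48)*(1/160) = ⅚ - 46*1/160 = ⅚ - 23/80 = 131/240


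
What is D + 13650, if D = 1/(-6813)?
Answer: 92997449/6813 ≈ 13650.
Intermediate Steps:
D = -1/6813 ≈ -0.00014678
D + 13650 = -1/6813 + 13650 = 92997449/6813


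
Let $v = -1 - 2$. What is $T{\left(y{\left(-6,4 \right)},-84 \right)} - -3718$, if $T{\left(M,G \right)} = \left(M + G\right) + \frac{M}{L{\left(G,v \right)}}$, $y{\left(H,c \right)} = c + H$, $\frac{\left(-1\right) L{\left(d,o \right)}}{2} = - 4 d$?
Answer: $\frac{1220353}{336} \approx 3632.0$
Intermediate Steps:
$v = -3$ ($v = -1 - 2 = -3$)
$L{\left(d,o \right)} = 8 d$ ($L{\left(d,o \right)} = - 2 \left(- 4 d\right) = 8 d$)
$y{\left(H,c \right)} = H + c$
$T{\left(M,G \right)} = G + M + \frac{M}{8 G}$ ($T{\left(M,G \right)} = \left(M + G\right) + \frac{M}{8 G} = \left(G + M\right) + M \frac{1}{8 G} = \left(G + M\right) + \frac{M}{8 G} = G + M + \frac{M}{8 G}$)
$T{\left(y{\left(-6,4 \right)},-84 \right)} - -3718 = \left(-84 + \left(-6 + 4\right) + \frac{-6 + 4}{8 \left(-84\right)}\right) - -3718 = \left(-84 - 2 + \frac{1}{8} \left(-2\right) \left(- \frac{1}{84}\right)\right) + \left(-10355 + 14073\right) = \left(-84 - 2 + \frac{1}{336}\right) + 3718 = - \frac{28895}{336} + 3718 = \frac{1220353}{336}$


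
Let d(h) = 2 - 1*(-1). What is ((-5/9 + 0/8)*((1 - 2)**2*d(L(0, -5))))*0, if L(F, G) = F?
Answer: 0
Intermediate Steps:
d(h) = 3 (d(h) = 2 + 1 = 3)
((-5/9 + 0/8)*((1 - 2)**2*d(L(0, -5))))*0 = ((-5/9 + 0/8)*((1 - 2)**2*3))*0 = ((-5*1/9 + 0*(1/8))*((-1)**2*3))*0 = ((-5/9 + 0)*(1*3))*0 = -5/9*3*0 = -5/3*0 = 0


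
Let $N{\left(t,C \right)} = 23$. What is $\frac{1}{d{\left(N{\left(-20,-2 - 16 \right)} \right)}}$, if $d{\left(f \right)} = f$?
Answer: $\frac{1}{23} \approx 0.043478$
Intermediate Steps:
$\frac{1}{d{\left(N{\left(-20,-2 - 16 \right)} \right)}} = \frac{1}{23}$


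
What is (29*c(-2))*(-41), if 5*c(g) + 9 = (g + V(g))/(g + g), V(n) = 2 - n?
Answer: 22591/10 ≈ 2259.1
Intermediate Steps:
c(g) = -9/5 + 1/(5*g) (c(g) = -9/5 + ((g + (2 - g))/(g + g))/5 = -9/5 + (2/((2*g)))/5 = -9/5 + (2*(1/(2*g)))/5 = -9/5 + 1/(5*g))
(29*c(-2))*(-41) = (29*((1/5)*(1 - 9*(-2))/(-2)))*(-41) = (29*((1/5)*(-1/2)*(1 + 18)))*(-41) = (29*((1/5)*(-1/2)*19))*(-41) = (29*(-19/10))*(-41) = -551/10*(-41) = 22591/10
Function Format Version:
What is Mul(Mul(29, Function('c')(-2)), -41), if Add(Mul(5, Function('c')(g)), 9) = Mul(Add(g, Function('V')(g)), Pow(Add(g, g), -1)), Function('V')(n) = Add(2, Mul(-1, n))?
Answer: Rational(22591, 10) ≈ 2259.1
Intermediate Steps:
Function('c')(g) = Add(Rational(-9, 5), Mul(Rational(1, 5), Pow(g, -1))) (Function('c')(g) = Add(Rational(-9, 5), Mul(Rational(1, 5), Mul(Add(g, Add(2, Mul(-1, g))), Pow(Add(g, g), -1)))) = Add(Rational(-9, 5), Mul(Rational(1, 5), Mul(2, Pow(Mul(2, g), -1)))) = Add(Rational(-9, 5), Mul(Rational(1, 5), Mul(2, Mul(Rational(1, 2), Pow(g, -1))))) = Add(Rational(-9, 5), Mul(Rational(1, 5), Pow(g, -1))))
Mul(Mul(29, Function('c')(-2)), -41) = Mul(Mul(29, Mul(Rational(1, 5), Pow(-2, -1), Add(1, Mul(-9, -2)))), -41) = Mul(Mul(29, Mul(Rational(1, 5), Rational(-1, 2), Add(1, 18))), -41) = Mul(Mul(29, Mul(Rational(1, 5), Rational(-1, 2), 19)), -41) = Mul(Mul(29, Rational(-19, 10)), -41) = Mul(Rational(-551, 10), -41) = Rational(22591, 10)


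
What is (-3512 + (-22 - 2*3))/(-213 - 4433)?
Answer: 1770/2323 ≈ 0.76195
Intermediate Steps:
(-3512 + (-22 - 2*3))/(-213 - 4433) = (-3512 + (-22 - 6))/(-4646) = (-3512 - 28)*(-1/4646) = -3540*(-1/4646) = 1770/2323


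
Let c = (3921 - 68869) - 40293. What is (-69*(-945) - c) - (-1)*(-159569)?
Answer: 10877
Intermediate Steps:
c = -105241 (c = -64948 - 40293 = -105241)
(-69*(-945) - c) - (-1)*(-159569) = (-69*(-945) - 1*(-105241)) - (-1)*(-159569) = (65205 + 105241) - 1*159569 = 170446 - 159569 = 10877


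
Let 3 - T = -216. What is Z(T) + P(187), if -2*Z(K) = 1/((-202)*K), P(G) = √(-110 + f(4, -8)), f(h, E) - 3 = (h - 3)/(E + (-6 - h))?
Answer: 1/88476 + I*√3854/6 ≈ 1.1303e-5 + 10.347*I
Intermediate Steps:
T = 219 (T = 3 - 1*(-216) = 3 + 216 = 219)
f(h, E) = 3 + (-3 + h)/(-6 + E - h) (f(h, E) = 3 + (h - 3)/(E + (-6 - h)) = 3 + (-3 + h)/(-6 + E - h))
P(G) = I*√3854/6 (P(G) = √(-110 + (21 - 3*(-8) + 2*4)/(6 + 4 - 1*(-8))) = √(-110 + (21 + 24 + 8)/(6 + 4 + 8)) = √(-110 + 53/18) = √(-1927/18) = I*√3854/6)
Z(K) = 1/(404*K) (Z(K) = -1/(2*(-202)*K) = -(-1)/(404*K) = 1/(404*K))
Z(T) + P(187) = (1/404)/219 + I*√3854/6 = (1/404)*(1/219) + I*√3854/6 = 1/88476 + I*√3854/6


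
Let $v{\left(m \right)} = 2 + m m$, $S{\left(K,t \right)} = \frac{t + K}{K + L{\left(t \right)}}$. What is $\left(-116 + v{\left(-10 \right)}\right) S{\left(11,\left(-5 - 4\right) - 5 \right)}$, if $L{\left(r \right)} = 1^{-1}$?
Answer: $\frac{7}{2} \approx 3.5$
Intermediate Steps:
$L{\left(r \right)} = 1$
$S{\left(K,t \right)} = \frac{K + t}{1 + K}$ ($S{\left(K,t \right)} = \frac{t + K}{K + 1} = \frac{K + t}{1 + K}$)
$v{\left(m \right)} = 2 + m^{2}$
$\left(-116 + v{\left(-10 \right)}\right) S{\left(11,\left(-5 - 4\right) - 5 \right)} = \left(-116 + \left(2 + \left(-10\right)^{2}\right)\right) \frac{11 - 14}{1 + 11} = \left(-116 + \left(2 + 100\right)\right) \frac{11 - 14}{12} = \left(-116 + 102\right) \frac{11 - 14}{12} = - 14 \cdot \frac{1}{12} \left(-3\right) = \left(-14\right) \left(- \frac{1}{4}\right) = \frac{7}{2}$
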